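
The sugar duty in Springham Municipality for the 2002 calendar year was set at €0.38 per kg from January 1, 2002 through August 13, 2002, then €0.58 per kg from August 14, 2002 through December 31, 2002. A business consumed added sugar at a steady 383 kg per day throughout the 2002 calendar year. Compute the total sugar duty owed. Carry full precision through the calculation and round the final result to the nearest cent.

January 1 – August 13, 2002: 225 days × 383 kg/day = 86,175 kg at €0.38/kg → €32746.50
August 14 – December 31, 2002: 140 days × 383 kg/day = 53,620 kg at €0.58/kg → €31099.60

€63846.10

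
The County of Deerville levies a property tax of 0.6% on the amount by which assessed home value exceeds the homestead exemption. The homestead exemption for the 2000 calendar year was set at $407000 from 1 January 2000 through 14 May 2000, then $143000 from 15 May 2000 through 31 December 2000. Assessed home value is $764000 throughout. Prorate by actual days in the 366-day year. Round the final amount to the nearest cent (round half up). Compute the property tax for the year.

1 January – 14 May 2000: 135 days, exemption $407000 → ($764000 − $407000) × 0.6% × 135/366 = $790.0820
15 May – 31 December 2000: 231 days, exemption $143000 → ($764000 − $143000) × 0.6% × 231/366 = $2351.6557
Total = $3141.7377

$3141.74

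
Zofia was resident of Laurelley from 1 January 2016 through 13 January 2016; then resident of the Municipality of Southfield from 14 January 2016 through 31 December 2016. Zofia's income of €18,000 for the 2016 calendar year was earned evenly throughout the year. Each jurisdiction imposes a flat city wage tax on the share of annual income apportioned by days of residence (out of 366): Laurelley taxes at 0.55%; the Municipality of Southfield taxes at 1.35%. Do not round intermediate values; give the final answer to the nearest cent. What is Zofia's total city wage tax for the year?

Laurelley, 1 January – 13 January 2016: 13 days → €18,000 × 0.55% × 13/366 = €3.5164
The Municipality of Southfield, 14 January – 31 December 2016: 353 days → €18,000 × 1.35% × 353/366 = €234.3689
Total = €237.8852

€237.89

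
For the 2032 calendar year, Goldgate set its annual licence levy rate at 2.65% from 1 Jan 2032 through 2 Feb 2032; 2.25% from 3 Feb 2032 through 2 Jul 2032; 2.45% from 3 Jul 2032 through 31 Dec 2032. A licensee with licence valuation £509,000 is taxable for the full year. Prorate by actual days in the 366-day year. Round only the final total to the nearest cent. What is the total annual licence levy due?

£12,142.29

1 Jan – 2 Feb 2032: 33 days at 2.65% → £509,000 × 2.65% × 33/366 = £1,216.1762
3 Feb – 2 Jul 2032: 151 days at 2.25% → £509,000 × 2.25% × 151/366 = £4,724.9385
3 Jul – 31 Dec 2032: 182 days at 2.45% → £509,000 × 2.45% × 182/366 = £6,201.1776
Total = £12,142.2923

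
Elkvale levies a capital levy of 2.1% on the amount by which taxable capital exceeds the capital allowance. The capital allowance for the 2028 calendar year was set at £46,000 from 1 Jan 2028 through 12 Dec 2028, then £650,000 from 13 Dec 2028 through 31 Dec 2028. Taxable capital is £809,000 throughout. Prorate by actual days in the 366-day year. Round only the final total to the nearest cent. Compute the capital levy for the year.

£15,364.54

1 Jan – 12 Dec 2028: 347 days, exemption £46,000 → (£809,000 − £46,000) × 2.1% × 347/366 = £15,191.2049
13 Dec – 31 Dec 2028: 19 days, exemption £650,000 → (£809,000 − £650,000) × 2.1% × 19/366 = £173.3361
Total = £15,364.5410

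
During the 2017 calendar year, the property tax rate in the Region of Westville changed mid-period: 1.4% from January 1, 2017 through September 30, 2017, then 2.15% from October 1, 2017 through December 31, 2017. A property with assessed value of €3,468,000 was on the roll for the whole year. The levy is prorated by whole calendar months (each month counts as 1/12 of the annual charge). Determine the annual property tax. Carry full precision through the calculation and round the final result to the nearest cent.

€55,054.50

January 1 – September 30, 2017: 9 months at 1.4% → €3,468,000 × 1.4% × 9/12 = €36,414.0000
October 1 – December 31, 2017: 3 months at 2.15% → €3,468,000 × 2.15% × 3/12 = €18,640.5000
Total = €55,054.5000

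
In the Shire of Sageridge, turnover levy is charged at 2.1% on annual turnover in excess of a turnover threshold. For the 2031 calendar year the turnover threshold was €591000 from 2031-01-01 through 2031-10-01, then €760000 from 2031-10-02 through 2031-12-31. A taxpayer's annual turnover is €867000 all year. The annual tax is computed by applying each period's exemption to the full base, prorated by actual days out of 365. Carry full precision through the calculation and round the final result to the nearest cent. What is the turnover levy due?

€4911.18

2031-01-01 to 2031-10-01: 274 days, exemption €591000 → (€867000 − €591000) × 2.1% × 274/365 = €4350.9699
2031-10-02 to 2031-12-31: 91 days, exemption €760000 → (€867000 − €760000) × 2.1% × 91/365 = €560.2110
Total = €4911.1808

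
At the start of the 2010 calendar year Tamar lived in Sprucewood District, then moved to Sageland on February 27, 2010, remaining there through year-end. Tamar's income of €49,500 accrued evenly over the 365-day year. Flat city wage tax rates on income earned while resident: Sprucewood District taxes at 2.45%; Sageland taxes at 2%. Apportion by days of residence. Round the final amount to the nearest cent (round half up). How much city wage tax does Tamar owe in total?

Sprucewood District, January 1 – February 26, 2010: 57 days → €49,500 × 2.45% × 57/365 = €189.3884
Sageland, February 27 – December 31, 2010: 308 days → €49,500 × 2% × 308/365 = €835.3973
Total = €1,024.7856

€1,024.79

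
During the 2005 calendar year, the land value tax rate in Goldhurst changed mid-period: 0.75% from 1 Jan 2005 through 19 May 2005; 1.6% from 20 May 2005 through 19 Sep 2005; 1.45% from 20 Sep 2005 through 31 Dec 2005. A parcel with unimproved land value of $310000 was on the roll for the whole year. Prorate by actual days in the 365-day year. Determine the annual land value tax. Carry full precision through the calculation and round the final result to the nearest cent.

$3825.32

1 Jan – 19 May 2005: 139 days at 0.75% → $310000 × 0.75% × 139/365 = $885.4110
20 May – 19 Sep 2005: 123 days at 1.6% → $310000 × 1.6% × 123/365 = $1671.4521
20 Sep – 31 Dec 2005: 103 days at 1.45% → $310000 × 1.45% × 103/365 = $1268.4521
Total = $3825.3151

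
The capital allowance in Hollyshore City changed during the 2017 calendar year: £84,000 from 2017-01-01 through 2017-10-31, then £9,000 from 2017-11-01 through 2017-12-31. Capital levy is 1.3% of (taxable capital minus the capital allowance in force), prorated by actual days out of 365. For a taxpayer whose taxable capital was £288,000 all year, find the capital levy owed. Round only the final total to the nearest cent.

£2,814.95

2017-01-01 to 2017-10-31: 304 days, exemption £84,000 → (£288,000 − £84,000) × 1.3% × 304/365 = £2,208.7890
2017-11-01 to 2017-12-31: 61 days, exemption £9,000 → (£288,000 − £9,000) × 1.3% × 61/365 = £606.1562
Total = £2,814.9452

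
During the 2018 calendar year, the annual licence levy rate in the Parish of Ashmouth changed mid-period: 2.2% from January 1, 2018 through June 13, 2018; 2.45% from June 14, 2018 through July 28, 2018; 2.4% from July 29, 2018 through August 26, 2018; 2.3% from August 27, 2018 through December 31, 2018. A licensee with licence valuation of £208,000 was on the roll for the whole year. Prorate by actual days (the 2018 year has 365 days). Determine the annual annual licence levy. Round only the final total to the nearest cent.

£4,745.53

January 1 – June 13, 2018: 164 days at 2.2% → £208,000 × 2.2% × 164/365 = £2,056.0658
June 14 – July 28, 2018: 45 days at 2.45% → £208,000 × 2.45% × 45/365 = £628.2740
July 29 – August 26, 2018: 29 days at 2.4% → £208,000 × 2.4% × 29/365 = £396.6247
August 27 – December 31, 2018: 127 days at 2.3% → £208,000 × 2.3% × 127/365 = £1,664.5699
Total = £4,745.5342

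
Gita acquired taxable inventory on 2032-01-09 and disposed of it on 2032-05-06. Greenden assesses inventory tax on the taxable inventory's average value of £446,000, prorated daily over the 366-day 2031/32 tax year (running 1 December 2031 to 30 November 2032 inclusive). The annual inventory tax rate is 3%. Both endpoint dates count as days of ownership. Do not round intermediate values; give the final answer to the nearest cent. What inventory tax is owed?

£4,350.33

Days held (2032-01-09 to 2032-05-06): 119 out of 366
Tax = £446,000 × 3% × 119/366 = £4,350.3279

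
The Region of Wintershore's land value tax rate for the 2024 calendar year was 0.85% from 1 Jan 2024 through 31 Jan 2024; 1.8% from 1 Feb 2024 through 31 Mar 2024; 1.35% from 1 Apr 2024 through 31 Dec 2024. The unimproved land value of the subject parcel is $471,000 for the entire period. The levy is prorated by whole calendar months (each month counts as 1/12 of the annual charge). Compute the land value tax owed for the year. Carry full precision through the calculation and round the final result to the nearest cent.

1 Jan – 31 Jan 2024: 1 month at 0.85% → $471,000 × 0.85% × 1/12 = $333.6250
1 Feb – 31 Mar 2024: 2 months at 1.8% → $471,000 × 1.8% × 2/12 = $1,413.0000
1 Apr – 31 Dec 2024: 9 months at 1.35% → $471,000 × 1.35% × 9/12 = $4,768.8750
Total = $6,515.5000

$6,515.50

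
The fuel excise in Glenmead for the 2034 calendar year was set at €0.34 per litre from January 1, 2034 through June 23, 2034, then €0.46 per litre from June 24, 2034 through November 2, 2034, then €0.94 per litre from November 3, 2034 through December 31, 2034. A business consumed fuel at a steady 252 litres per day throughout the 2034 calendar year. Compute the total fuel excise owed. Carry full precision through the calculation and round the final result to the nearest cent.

€44,185.68

January 1 – June 23, 2034: 174 days × 252 litres/day = 43,848 litres at €0.34/litre → €14,908.32
June 24 – November 2, 2034: 132 days × 252 litres/day = 33,264 litres at €0.46/litre → €15,301.44
November 3 – December 31, 2034: 59 days × 252 litres/day = 14,868 litres at €0.94/litre → €13,975.92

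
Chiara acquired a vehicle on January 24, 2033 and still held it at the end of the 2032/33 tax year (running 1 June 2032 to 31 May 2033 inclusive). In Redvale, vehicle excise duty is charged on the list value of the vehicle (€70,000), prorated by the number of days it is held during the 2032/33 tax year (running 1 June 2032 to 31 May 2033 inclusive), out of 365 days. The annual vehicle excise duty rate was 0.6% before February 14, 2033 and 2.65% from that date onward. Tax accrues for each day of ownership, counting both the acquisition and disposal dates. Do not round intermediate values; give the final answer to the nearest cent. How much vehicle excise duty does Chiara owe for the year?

€567.96

January 24 – February 13, 2033: 21 days at 0.6% → €70,000 × 0.6% × 21/365 = €24.1644
February 14 – May 31, 2033: 107 days at 2.65% → €70,000 × 2.65% × 107/365 = €543.7945
Total = €567.9589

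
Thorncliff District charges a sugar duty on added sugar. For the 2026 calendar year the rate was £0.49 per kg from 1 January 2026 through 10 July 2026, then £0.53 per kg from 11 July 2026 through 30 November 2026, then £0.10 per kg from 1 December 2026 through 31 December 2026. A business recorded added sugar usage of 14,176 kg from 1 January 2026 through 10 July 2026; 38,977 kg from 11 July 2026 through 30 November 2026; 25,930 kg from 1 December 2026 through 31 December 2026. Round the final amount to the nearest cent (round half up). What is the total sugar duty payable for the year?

1 January – 10 July 2026: 14,176 kg at £0.49/kg → £6,946.24
11 July – 30 November 2026: 38,977 kg at £0.53/kg → £20,657.81
1 December – 31 December 2026: 25,930 kg at £0.10/kg → £2,593.00

£30,197.05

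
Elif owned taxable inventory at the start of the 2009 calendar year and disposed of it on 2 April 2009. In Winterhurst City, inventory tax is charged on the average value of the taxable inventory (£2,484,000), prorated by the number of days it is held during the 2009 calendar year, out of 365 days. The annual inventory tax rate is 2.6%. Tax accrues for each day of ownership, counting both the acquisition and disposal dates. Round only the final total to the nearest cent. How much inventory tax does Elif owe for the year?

Days held (1 January – 2 April 2009): 92 out of 365
Tax = £2,484,000 × 2.6% × 92/365 = £16,278.7068

£16,278.71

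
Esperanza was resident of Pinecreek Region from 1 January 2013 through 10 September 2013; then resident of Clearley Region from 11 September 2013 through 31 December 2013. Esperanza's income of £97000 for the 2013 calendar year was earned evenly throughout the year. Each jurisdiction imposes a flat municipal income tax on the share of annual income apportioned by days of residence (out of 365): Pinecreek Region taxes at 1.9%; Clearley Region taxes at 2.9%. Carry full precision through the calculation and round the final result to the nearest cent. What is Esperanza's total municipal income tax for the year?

Pinecreek Region, 1 January – 10 September 2013: 253 days → £97000 × 1.9% × 253/365 = £1277.4767
Clearley Region, 11 September – 31 December 2013: 112 days → £97000 × 2.9% × 112/365 = £863.1671
Total = £2140.6438

£2140.64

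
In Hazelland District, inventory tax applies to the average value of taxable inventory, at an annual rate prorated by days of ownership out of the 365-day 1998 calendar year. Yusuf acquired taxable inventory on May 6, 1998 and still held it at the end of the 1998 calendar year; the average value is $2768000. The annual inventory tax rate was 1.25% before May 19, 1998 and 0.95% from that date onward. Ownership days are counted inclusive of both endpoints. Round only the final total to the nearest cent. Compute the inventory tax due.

May 6 – May 18, 1998: 13 days at 1.25% → $2768000 × 1.25% × 13/365 = $1232.3288
May 19 – December 31, 1998: 227 days at 0.95% → $2768000 × 0.95% × 227/365 = $16353.9507
Total = $17586.2795

$17586.28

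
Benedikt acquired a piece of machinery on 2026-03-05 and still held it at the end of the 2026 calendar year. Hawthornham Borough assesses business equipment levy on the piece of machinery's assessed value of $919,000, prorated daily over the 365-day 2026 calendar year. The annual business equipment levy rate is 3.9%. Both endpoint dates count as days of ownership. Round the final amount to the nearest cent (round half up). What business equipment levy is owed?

$29,654.75

Days held (2026-03-05 to 2026-12-31): 302 out of 365
Tax = $919,000 × 3.9% × 302/365 = $29,654.7452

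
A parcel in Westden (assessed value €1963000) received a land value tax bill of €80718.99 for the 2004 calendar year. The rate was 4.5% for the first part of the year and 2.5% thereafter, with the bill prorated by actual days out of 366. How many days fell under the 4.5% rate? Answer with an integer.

295 days

Let d = days at the first rate; then 366 − d days at the second rate.
€1963000 × [4.5%·d + 2.5%·(366−d)] / 366 = €80718.99
Solving gives d = 295, so the new rate took effect on 22 Oct 2004.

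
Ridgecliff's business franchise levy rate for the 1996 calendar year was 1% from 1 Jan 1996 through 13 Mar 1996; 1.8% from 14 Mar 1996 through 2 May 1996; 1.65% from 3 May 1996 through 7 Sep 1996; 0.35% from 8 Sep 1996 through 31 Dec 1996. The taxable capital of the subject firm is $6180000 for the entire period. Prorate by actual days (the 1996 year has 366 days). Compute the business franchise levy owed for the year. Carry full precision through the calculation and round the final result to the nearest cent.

$69980.90

1 Jan – 13 Mar 1996: 73 days at 1% → $6180000 × 1% × 73/366 = $12326.2295
14 Mar – 2 May 1996: 50 days at 1.8% → $6180000 × 1.8% × 50/366 = $15196.7213
3 May – 7 Sep 1996: 128 days at 1.65% → $6180000 × 1.65% × 128/366 = $35661.6393
8 Sep – 31 Dec 1996: 115 days at 0.35% → $6180000 × 0.35% × 115/366 = $6796.3115
Total = $69980.9016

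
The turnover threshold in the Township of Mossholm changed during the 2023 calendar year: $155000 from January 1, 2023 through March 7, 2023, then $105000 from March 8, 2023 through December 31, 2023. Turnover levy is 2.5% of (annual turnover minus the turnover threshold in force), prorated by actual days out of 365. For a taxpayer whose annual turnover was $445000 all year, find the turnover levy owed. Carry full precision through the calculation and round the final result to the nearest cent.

January 1 – March 7, 2023: 66 days, exemption $155000 → ($445000 − $155000) × 2.5% × 66/365 = $1310.9589
March 8 – December 31, 2023: 299 days, exemption $105000 → ($445000 − $105000) × 2.5% × 299/365 = $6963.0137
Total = $8273.9726

$8273.97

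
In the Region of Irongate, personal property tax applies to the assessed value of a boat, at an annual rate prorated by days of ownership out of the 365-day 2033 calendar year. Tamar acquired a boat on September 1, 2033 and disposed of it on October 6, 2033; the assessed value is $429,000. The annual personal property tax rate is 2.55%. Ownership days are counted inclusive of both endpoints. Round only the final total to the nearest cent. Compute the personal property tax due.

Days held (September 1 – October 6, 2033): 36 out of 365
Tax = $429,000 × 2.55% × 36/365 = $1,078.9644

$1,078.96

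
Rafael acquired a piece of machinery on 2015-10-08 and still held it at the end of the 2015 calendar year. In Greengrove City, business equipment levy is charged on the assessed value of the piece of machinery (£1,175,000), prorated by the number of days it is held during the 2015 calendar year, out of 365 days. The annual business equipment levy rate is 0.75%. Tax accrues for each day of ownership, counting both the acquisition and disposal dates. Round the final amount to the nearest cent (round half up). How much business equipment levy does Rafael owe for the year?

Days held (2015-10-08 to 2015-12-31): 85 out of 365
Tax = £1,175,000 × 0.75% × 85/365 = £2,052.2260

£2,052.23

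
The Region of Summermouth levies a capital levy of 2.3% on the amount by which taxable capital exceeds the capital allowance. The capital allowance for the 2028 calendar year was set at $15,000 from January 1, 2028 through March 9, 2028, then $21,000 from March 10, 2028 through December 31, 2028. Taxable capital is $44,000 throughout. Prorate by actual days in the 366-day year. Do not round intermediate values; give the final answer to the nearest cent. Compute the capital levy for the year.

$555.02

January 1 – March 9, 2028: 69 days, exemption $15,000 → ($44,000 − $15,000) × 2.3% × 69/366 = $125.7459
March 10 – December 31, 2028: 297 days, exemption $21,000 → ($44,000 − $21,000) × 2.3% × 297/366 = $429.2705
Total = $555.0164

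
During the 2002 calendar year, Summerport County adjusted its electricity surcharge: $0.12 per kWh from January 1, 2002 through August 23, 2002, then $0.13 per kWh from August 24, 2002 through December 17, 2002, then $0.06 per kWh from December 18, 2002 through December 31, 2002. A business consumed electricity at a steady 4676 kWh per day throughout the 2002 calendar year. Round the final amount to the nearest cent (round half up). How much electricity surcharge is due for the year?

$206,305.12

January 1 – August 23, 2002: 235 days × 4676 kWh/day = 1,098,860 kWh at $0.12/kWh → $131,863.20
August 24 – December 17, 2002: 116 days × 4676 kWh/day = 542,416 kWh at $0.13/kWh → $70,514.08
December 18 – December 31, 2002: 14 days × 4676 kWh/day = 65,464 kWh at $0.06/kWh → $3,927.84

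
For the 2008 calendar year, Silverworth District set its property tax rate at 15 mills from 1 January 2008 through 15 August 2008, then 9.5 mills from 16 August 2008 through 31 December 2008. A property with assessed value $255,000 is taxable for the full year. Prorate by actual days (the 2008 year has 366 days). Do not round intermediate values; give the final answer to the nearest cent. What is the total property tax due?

$3,296.19

1 January – 15 August 2008: 228 days at 15 mills → $255,000 × 1.5% × 228/366 = $2,382.7869
16 August – 31 December 2008: 138 days at 9.5 mills → $255,000 × 0.95% × 138/366 = $913.4016
Total = $3,296.1885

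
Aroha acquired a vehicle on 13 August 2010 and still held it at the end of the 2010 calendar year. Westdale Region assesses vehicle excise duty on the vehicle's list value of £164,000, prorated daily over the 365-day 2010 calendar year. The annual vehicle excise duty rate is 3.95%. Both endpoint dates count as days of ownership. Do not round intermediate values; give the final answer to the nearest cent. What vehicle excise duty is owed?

Days held (13 August – 31 December 2010): 141 out of 365
Tax = £164,000 × 3.95% × 141/365 = £2,502.4603

£2,502.46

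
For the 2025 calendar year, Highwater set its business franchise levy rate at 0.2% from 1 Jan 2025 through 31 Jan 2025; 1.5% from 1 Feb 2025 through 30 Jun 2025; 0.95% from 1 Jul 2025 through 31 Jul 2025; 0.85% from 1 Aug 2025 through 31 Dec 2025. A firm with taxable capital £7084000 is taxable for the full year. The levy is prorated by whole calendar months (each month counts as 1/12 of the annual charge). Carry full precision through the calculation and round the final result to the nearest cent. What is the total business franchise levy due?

1 Jan – 31 Jan 2025: 1 month at 0.2% → £7084000 × 0.2% × 1/12 = £1180.6667
1 Feb – 30 Jun 2025: 5 months at 1.5% → £7084000 × 1.5% × 5/12 = £44275.0000
1 Jul – 31 Jul 2025: 1 month at 0.95% → £7084000 × 0.95% × 1/12 = £5608.1667
1 Aug – 31 Dec 2025: 5 months at 0.85% → £7084000 × 0.85% × 5/12 = £25089.1667
Total = £76153.0000

£76153.00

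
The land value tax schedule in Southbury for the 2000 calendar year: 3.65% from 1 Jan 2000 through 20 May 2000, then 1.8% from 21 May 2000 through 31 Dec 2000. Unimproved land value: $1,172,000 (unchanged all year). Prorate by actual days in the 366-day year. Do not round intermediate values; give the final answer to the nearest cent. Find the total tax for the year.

$29,448.90

1 Jan – 20 May 2000: 141 days at 3.65% → $1,172,000 × 3.65% × 141/366 = $16,480.0492
21 May – 31 Dec 2000: 225 days at 1.8% → $1,172,000 × 1.8% × 225/366 = $12,968.8525
Total = $29,448.9016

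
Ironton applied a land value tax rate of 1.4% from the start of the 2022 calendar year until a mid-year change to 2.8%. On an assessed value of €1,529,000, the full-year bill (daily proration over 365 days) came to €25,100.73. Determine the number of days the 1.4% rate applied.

Let d = days at the first rate; then 365 − d days at the second rate.
€1,529,000 × [1.4%·d + 2.8%·(365−d)] / 365 = €25,100.73
Solving gives d = 302, so the new rate took effect on 30 October 2022.

302 days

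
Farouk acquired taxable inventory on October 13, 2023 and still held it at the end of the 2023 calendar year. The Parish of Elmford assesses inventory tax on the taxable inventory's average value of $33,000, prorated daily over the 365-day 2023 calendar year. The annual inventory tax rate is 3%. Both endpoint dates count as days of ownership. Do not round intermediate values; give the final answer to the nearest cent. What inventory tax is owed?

Days held (October 13 – December 31, 2023): 80 out of 365
Tax = $33,000 × 3% × 80/365 = $216.9863

$216.99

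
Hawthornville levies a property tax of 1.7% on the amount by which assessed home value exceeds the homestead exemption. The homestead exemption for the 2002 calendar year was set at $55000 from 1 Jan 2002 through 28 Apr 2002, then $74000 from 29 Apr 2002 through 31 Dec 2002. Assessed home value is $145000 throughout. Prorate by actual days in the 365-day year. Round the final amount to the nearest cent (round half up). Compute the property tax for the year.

$1311.42

1 Jan – 28 Apr 2002: 118 days, exemption $55000 → ($145000 − $55000) × 1.7% × 118/365 = $494.6301
29 Apr – 31 Dec 2002: 247 days, exemption $74000 → ($145000 − $74000) × 1.7% × 247/365 = $816.7918
Total = $1311.4219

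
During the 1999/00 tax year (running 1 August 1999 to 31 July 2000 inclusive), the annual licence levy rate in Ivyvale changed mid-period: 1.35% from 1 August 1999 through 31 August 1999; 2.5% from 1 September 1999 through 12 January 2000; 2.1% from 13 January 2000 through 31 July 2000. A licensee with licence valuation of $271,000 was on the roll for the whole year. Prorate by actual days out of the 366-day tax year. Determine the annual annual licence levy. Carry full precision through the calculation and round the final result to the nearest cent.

$5,915.72

1 August – 31 August 1999: 31 days at 1.35% → $271,000 × 1.35% × 31/366 = $309.8730
1 September 1999 – 12 January 2000: 134 days at 2.5% → $271,000 × 2.5% × 134/366 = $2,480.4645
13 January – 31 July 2000: 201 days at 2.1% → $271,000 × 2.1% × 201/366 = $3,125.3852
Total = $5,915.7227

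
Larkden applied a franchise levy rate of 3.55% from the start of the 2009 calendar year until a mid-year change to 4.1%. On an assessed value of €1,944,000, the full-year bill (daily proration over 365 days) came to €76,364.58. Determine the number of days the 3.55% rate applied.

114 days

Let d = days at the first rate; then 365 − d days at the second rate.
€1,944,000 × [3.55%·d + 4.1%·(365−d)] / 365 = €76,364.58
Solving gives d = 114, so the new rate took effect on 25 Apr 2009.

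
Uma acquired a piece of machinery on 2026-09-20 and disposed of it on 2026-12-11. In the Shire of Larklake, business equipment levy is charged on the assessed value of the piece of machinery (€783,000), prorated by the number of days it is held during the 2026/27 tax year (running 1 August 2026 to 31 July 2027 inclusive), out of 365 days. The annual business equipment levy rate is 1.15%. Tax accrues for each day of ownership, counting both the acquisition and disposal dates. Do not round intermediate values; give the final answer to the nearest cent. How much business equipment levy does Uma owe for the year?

Days held (2026-09-20 to 2026-12-11): 83 out of 365
Tax = €783,000 × 1.15% × 83/365 = €2,047.5986

€2,047.60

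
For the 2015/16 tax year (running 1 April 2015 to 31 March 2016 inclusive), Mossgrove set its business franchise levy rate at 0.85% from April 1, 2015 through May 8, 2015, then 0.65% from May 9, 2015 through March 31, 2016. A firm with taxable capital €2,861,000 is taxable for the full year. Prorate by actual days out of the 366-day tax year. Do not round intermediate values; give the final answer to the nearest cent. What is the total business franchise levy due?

April 1 – May 8, 2015: 38 days at 0.85% → €2,861,000 × 0.85% × 38/366 = €2,524.8716
May 9, 2015 – March 31, 2016: 328 days at 0.65% → €2,861,000 × 0.65% × 328/366 = €16,665.7158
Total = €19,190.5874

€19,190.59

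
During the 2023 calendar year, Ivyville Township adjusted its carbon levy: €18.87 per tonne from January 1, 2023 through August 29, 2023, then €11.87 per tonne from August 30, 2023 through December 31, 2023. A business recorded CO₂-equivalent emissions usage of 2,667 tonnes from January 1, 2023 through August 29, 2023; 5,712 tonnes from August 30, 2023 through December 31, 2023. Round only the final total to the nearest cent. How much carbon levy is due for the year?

€118,127.73

January 1 – August 29, 2023: 2,667 tonnes at €18.87/tonne → €50,326.29
August 30 – December 31, 2023: 5,712 tonnes at €11.87/tonne → €67,801.44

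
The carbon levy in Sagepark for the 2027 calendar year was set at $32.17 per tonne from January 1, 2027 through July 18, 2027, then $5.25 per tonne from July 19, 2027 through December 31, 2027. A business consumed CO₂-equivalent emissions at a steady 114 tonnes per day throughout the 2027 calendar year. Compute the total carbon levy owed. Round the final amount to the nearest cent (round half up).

January 1 – July 18, 2027: 199 days × 114 tonnes/day = 22,686 tonnes at $32.17/tonne → $729808.62
July 19 – December 31, 2027: 166 days × 114 tonnes/day = 18,924 tonnes at $5.25/tonne → $99351.00

$829159.62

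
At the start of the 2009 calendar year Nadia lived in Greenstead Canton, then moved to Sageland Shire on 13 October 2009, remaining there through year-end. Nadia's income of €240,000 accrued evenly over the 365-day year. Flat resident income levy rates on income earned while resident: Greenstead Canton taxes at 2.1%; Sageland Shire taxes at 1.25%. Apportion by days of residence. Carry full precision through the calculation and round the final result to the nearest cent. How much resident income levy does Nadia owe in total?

€4,592.88

Greenstead Canton, 1 January – 12 October 2009: 285 days → €240,000 × 2.1% × 285/365 = €3,935.3425
Sageland Shire, 13 October – 31 December 2009: 80 days → €240,000 × 1.25% × 80/365 = €657.5342
Total = €4,592.8767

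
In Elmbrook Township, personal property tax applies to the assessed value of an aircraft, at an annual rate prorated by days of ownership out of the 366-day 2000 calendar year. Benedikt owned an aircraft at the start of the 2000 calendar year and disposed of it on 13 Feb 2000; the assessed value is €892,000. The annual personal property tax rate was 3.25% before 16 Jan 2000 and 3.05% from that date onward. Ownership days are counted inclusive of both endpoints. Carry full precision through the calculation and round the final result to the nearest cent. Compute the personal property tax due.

€3,343.78

1 Jan – 15 Jan 2000: 15 days at 3.25% → €892,000 × 3.25% × 15/366 = €1,188.1148
16 Jan – 13 Feb 2000: 29 days at 3.05% → €892,000 × 3.05% × 29/366 = €2,155.6667
Total = €3,343.7814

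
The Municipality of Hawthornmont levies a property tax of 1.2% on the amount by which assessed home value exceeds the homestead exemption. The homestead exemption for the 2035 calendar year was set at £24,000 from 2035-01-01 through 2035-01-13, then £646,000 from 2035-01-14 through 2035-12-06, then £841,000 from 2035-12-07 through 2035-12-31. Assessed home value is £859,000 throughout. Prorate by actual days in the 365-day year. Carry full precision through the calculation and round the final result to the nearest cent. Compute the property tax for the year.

£2,661.57

2035-01-01 to 2035-01-13: 13 days, exemption £24,000 → (£859,000 − £24,000) × 1.2% × 13/365 = £356.8767
2035-01-14 to 2035-12-06: 327 days, exemption £646,000 → (£859,000 − £646,000) × 1.2% × 327/365 = £2,289.8959
2035-12-07 to 2035-12-31: 25 days, exemption £841,000 → (£859,000 − £841,000) × 1.2% × 25/365 = £14.7945
Total = £2,661.5671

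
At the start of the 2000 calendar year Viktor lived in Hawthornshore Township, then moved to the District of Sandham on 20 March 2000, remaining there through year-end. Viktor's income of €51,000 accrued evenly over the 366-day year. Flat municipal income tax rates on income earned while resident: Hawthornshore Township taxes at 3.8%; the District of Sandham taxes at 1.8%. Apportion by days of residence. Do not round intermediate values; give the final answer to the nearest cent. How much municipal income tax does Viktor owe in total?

€1,138.16

Hawthornshore Township, 1 January – 19 March 2000: 79 days → €51,000 × 3.8% × 79/366 = €418.3115
The District of Sandham, 20 March – 31 December 2000: 287 days → €51,000 × 1.8% × 287/366 = €719.8525
Total = €1,138.1639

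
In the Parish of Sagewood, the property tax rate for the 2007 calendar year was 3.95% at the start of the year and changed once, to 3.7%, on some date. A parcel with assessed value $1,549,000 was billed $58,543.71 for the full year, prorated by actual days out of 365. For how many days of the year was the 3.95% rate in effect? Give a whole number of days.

116 days

Let d = days at the first rate; then 365 − d days at the second rate.
$1,549,000 × [3.95%·d + 3.7%·(365−d)] / 365 = $58,543.71
Solving gives d = 116, so the new rate took effect on April 27, 2007.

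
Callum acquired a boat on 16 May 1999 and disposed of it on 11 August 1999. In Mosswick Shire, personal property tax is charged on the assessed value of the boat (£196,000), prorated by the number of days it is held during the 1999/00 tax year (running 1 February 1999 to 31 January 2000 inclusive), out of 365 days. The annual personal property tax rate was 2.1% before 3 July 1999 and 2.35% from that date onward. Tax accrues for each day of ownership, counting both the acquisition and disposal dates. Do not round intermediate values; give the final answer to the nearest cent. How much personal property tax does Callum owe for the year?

16 May – 2 July 1999: 48 days at 2.1% → £196,000 × 2.1% × 48/365 = £541.2822
3 July – 11 August 1999: 40 days at 2.35% → £196,000 × 2.35% × 40/365 = £504.7671
Total = £1,046.0493

£1,046.05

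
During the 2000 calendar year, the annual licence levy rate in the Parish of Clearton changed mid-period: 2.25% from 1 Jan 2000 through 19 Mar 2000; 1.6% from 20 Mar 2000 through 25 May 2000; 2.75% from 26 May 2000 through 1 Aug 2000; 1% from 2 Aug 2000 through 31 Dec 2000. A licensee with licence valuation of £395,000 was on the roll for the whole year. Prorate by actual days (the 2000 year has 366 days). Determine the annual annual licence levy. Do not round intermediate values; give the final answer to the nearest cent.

1 Jan – 19 Mar 2000: 79 days at 2.25% → £395,000 × 2.25% × 79/366 = £1,918.3402
20 Mar – 25 May 2000: 67 days at 1.6% → £395,000 × 1.6% × 67/366 = £1,156.9399
26 May – 1 Aug 2000: 68 days at 2.75% → £395,000 × 2.75% × 68/366 = £2,018.1694
2 Aug – 31 Dec 2000: 152 days at 1% → £395,000 × 1% × 152/366 = £1,640.4372
Total = £6,733.8866

£6,733.89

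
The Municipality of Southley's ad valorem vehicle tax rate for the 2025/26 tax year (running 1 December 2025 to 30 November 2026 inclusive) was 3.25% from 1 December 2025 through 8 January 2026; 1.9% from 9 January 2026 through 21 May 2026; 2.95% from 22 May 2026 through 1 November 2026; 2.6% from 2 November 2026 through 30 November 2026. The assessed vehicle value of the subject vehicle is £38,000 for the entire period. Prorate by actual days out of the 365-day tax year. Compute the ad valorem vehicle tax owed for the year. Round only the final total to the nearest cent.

1 December 2025 – 8 January 2026: 39 days at 3.25% → £38,000 × 3.25% × 39/365 = £131.9589
9 January – 21 May 2026: 133 days at 1.9% → £38,000 × 1.9% × 133/365 = £263.0849
22 May – 1 November 2026: 164 days at 2.95% → £38,000 × 2.95% × 164/365 = £503.6822
2 November – 30 November 2026: 29 days at 2.6% → £38,000 × 2.6% × 29/365 = £78.4986
Total = £977.2247

£977.22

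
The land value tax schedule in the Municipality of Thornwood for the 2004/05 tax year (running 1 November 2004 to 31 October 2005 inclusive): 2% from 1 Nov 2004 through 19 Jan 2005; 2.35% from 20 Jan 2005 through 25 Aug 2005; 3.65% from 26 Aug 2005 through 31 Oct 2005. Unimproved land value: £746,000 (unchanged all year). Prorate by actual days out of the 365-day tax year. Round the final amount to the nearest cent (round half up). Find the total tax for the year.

1 Nov 2004 – 19 Jan 2005: 80 days at 2% → £746,000 × 2% × 80/365 = £3,270.1370
20 Jan – 25 Aug 2005: 218 days at 2.35% → £746,000 × 2.35% × 218/365 = £10,470.5699
26 Aug – 31 Oct 2005: 67 days at 3.65% → £746,000 × 3.65% × 67/365 = £4,998.2000
Total = £18,738.9068

£18,738.91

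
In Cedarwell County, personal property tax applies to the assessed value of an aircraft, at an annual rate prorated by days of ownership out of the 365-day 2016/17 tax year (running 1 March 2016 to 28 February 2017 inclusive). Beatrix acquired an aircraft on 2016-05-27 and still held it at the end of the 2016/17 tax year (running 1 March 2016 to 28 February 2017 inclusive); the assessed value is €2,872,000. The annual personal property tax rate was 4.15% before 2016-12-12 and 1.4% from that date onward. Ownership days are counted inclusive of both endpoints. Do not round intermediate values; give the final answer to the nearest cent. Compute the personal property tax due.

€73,684.50

2016-05-27 to 2016-12-11: 199 days at 4.15% → €2,872,000 × 4.15% × 199/365 = €64,981.9507
2016-12-12 to 2017-02-28: 79 days at 1.4% → €2,872,000 × 1.4% × 79/365 = €8,702.5534
Total = €73,684.5041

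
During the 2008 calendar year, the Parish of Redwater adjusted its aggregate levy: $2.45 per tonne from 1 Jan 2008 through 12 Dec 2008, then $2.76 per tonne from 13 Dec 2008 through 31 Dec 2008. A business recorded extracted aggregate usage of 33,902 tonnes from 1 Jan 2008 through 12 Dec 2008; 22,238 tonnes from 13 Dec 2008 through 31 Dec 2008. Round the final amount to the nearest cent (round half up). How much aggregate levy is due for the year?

$144,436.78

1 Jan – 12 Dec 2008: 33,902 tonnes at $2.45/tonne → $83,059.90
13 Dec – 31 Dec 2008: 22,238 tonnes at $2.76/tonne → $61,376.88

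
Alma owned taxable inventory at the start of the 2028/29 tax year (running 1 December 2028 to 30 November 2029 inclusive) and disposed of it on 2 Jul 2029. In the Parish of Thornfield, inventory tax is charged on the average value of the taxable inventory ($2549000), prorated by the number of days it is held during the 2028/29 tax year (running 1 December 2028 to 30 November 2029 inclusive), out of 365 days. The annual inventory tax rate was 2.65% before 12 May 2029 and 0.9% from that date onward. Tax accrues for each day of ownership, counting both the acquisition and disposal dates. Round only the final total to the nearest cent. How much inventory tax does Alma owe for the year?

$33248.74

1 Dec 2028 – 11 May 2029: 162 days at 2.65% → $2549000 × 2.65% × 162/365 = $29980.4301
12 May – 2 Jul 2029: 52 days at 0.9% → $2549000 × 0.9% × 52/365 = $3268.3068
Total = $33248.7370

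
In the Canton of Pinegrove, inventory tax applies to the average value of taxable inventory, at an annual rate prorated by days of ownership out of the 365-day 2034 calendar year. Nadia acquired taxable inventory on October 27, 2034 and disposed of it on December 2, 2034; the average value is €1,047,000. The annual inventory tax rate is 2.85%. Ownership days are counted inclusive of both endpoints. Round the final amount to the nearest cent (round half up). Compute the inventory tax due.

Days held (October 27 – December 2, 2034): 37 out of 365
Tax = €1,047,000 × 2.85% × 37/365 = €3,024.8260

€3,024.83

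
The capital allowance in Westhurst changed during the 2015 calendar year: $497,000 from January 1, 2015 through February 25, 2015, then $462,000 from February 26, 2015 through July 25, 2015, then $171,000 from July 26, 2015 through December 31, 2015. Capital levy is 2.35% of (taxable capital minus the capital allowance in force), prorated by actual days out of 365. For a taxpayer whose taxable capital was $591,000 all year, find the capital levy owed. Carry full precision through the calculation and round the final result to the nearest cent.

$5,884.27

January 1 – February 25, 2015: 56 days, exemption $497,000 → ($591,000 − $497,000) × 2.35% × 56/365 = $338.9151
February 26 – July 25, 2015: 150 days, exemption $462,000 → ($591,000 − $462,000) × 2.35% × 150/365 = $1,245.8219
July 26 – December 31, 2015: 159 days, exemption $171,000 → ($591,000 − $171,000) × 2.35% × 159/365 = $4,299.5342
Total = $5,884.2712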